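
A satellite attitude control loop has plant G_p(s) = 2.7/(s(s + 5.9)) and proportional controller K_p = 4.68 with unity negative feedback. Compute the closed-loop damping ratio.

With unity feedback the closed-loop characteristic equation is s² + 5.9s + 4.68·2.7 = s² + 5.9s + 12.64 = 0.
So ω_n² = 12.64 ⇒ ω_n = 3.555 rad/s, and ζ = 5.9/(2ω_n) = 0.83.

ζ = 0.83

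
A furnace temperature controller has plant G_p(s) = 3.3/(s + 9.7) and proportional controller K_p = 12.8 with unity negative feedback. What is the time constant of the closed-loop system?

τ = 0.0193 s

Closed-loop transfer function: T(s) = K_p·G_p(s)/(1 + K_p·G_p(s)) = 42.24/(s + 9.7 + 42.24) = 42.24/(s + 51.94).
Time constant τ = 1/51.94 = 0.0193 s.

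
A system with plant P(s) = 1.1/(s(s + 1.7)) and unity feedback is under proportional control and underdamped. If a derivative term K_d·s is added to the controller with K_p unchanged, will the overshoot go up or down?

With PD the characteristic equation becomes s² + (a + K·K_d)s + K·K_p = 0; the damping term grows, ζ rises, overshoot falls.

decrease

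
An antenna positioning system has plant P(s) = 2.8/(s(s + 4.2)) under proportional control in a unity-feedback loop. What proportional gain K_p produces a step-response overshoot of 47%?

From %OS = 100·exp(−πζ/√(1−ζ²)) = 47%, ζ = −ln(0.47)/√(π²+ln²(0.47)) = 0.2337.
Characteristic equation s² + 4.2s + 2.8K_p = 0 gives ζ = 4.2/(2√(2.8K_p)).
Setting ζ = 0.2337: √(2.8K_p) = 4.2/(2·0.2337) = 8.987, so K_p = 80.76/2.8 = 28.8.

K_p = 28.8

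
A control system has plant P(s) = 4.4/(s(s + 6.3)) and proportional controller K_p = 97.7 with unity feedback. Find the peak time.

T_p = 0.153 s

Closed-loop characteristic equation: s² + 6.3s + 429.9 = 0, so ω_n = 20.73 rad/s and ζ = 6.3/(2·20.73) = 0.1519.
Damped frequency ω_d = ω_n√(1−ζ²) = 20.49 rad/s, so peak time T_p = π/ω_d = 0.153 s.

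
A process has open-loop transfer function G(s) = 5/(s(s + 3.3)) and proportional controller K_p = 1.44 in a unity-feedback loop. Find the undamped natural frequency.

ω_n = 2.68 rad/s

The closed-loop denominator is s(s+3.3) + 1.44·5 = s² + 3.3s + 7.2.
Matching s² + 2ζω_n s + ω_n²: ω_n = √7.2 = 2.683 rad/s and 2ζω_n = 3.3, so ζ = 3.3/(2·2.683) = 0.615.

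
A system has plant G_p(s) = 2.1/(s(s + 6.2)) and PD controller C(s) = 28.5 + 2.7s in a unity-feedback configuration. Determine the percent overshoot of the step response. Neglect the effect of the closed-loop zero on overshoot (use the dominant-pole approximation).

2.33%

Forward path: (28.5 + 2.7s)·2.1/(s(s+6.2)). The closed-loop characteristic equation is s² + (6.2 + 2.1·2.7)s + 2.1·28.5 = 0.
That is s² + 11.87s + 59.85 = 0, so ω_n = 7.736 rad/s and ζ = 11.87/(2·7.736) = 0.7672.
%OS = 100·exp(−πζ/√(1−ζ²)) = 2.33%.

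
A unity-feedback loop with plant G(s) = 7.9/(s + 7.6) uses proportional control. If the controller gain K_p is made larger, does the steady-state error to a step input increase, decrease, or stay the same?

The position error constant K_pos = K_p·G(0) grows with K_p, and e_ss = 1/(1+K_pos) falls.

decrease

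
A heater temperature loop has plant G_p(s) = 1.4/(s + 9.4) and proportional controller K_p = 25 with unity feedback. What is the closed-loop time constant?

τ = 0.0225 s

Closed-loop transfer function: T(s) = K_p·G_p(s)/(1 + K_p·G_p(s)) = 35/(s + 9.4 + 35) = 35/(s + 44.4).
Time constant τ = 1/44.4 = 0.0225 s.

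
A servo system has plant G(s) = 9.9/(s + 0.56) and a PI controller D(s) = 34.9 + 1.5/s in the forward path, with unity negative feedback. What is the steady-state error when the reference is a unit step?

0

The open loop D(s)G(s) has a pole at the origin (type 1), so the static position error constant is infinite and e_ss = 1/(1+∞) = 0.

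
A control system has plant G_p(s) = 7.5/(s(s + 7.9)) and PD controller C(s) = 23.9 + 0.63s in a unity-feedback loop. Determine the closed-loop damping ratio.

Forward path: (23.9 + 0.63s)·7.5/(s(s+7.9)). The closed-loop characteristic equation is s² + (7.9 + 7.5·0.63)s + 7.5·23.9 = 0.
That is s² + 12.62s + 179.2 = 0, so ω_n = 13.39 rad/s and ζ = 12.62/(2·13.39) = 0.4715.

ζ = 0.471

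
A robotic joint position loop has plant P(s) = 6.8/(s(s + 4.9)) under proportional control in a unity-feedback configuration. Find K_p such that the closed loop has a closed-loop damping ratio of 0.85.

Closed-loop characteristic equation: s² + 4.9s + K_p·6.8 = 0.
So ω_n = √(6.8K_p) and 2ζω_n = 4.9, giving ζ = 4.9/(2√(6.8K_p)).
Setting ζ = 0.85: √(6.8K_p) = 4.9/(2·0.85) = 2.882, so K_p = 8.308/6.8 = 1.22.

K_p = 1.22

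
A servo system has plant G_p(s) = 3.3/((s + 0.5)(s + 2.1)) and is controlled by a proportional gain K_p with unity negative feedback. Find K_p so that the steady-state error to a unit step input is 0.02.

K_p = 15.6

The loop is type 0, so e_ss(step) = 1/(1 + K_pos) with K_pos = K_p·G_p(0).
G_p(0) = 3.143. Require 1/(1 + K_p·3.143) = 0.02, so 1 + 3.143·K_p = 50.
K_p = (50 − 1)/3.143 = 15.6.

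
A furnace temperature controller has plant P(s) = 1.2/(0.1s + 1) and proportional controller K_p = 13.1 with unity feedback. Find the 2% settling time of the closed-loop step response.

Closed loop: T(s) = K_p·P/(1+K_p·P) = 15.72/(0.1s + 1 + 15.72), with pole at s = −(1 + 15.72)/0.1 = −167.2.
τ = 1/167.2 = 0.005981 s, so 2% settling time ≈ 4τ = 0.0239 s.

T_s ≈ 0.0239 s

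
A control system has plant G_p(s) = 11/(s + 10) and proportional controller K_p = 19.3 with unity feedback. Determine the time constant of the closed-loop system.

τ = 0.0045 s

Closed-loop transfer function: T(s) = K_p·G_p(s)/(1 + K_p·G_p(s)) = 212.3/(s + 10 + 212.3) = 212.3/(s + 222.3).
Time constant τ = 1/222.3 = 0.0045 s.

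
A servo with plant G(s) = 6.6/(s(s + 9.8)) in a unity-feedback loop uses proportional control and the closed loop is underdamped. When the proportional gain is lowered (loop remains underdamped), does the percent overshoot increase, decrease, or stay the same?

decrease

ζ = 9.8/(2√(6.6K_p)) rises as K_p falls; higher damping means less overshoot.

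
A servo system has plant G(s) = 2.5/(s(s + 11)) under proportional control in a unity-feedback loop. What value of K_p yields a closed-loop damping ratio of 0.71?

K_p = 24

Closed-loop characteristic equation: s² + 11s + K_p·2.5 = 0.
So ω_n = √(2.5K_p) and 2ζω_n = 11, giving ζ = 11/(2√(2.5K_p)).
Setting ζ = 0.71: √(2.5K_p) = 11/(2·0.71) = 7.746, so K_p = 60.01/2.5 = 24.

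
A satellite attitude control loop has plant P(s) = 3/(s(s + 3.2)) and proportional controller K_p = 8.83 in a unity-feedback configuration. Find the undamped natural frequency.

1 + K_p·P(s) = 0 gives s² + 3.2s + 26.49 = 0.
So ω_n² = 26.49 ⇒ ω_n = 5.147 rad/s, and ζ = 3.2/(2ω_n) = 0.311.

ω_n = 5.15 rad/s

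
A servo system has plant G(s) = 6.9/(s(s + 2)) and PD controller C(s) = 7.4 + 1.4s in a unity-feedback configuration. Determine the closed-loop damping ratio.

ζ = 0.816

Forward path: (7.4 + 1.4s)·6.9/(s(s+2)). The closed-loop characteristic equation is s² + (2 + 6.9·1.4)s + 6.9·7.4 = 0.
That is s² + 11.66s + 51.06 = 0, so ω_n = 7.146 rad/s and ζ = 11.66/(2·7.146) = 0.8159.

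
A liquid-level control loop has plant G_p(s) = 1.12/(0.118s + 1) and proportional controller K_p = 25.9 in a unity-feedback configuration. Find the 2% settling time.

Closed loop: T(s) = K_p·G_p/(1+K_p·G_p) = 29.01/(0.118s + 1 + 29.01), with pole at s = −(1 + 29.01)/0.118 = −254.3.
τ = 1/254.3 = 0.003932 s, so 2% settling time ≈ 4τ = 0.0157 s.

T_s ≈ 0.0157 s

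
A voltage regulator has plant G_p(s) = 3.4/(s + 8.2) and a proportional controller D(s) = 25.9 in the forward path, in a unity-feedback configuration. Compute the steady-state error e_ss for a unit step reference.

The loop is type 0. Static position error constant K_pos = D(0)·G_p(0) = 25.9·0.4146 = 10.74.
Steady-state error to a unit step: e_ss = 1/(1+K_pos) = 1/11.74 = 0.0852.

0.0852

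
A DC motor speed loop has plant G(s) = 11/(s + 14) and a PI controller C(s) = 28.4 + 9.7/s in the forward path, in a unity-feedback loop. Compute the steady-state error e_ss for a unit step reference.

0

The open loop C(s)G(s) has a pole at the origin (type 1), so the static position error constant is infinite and e_ss = 1/(1+∞) = 0.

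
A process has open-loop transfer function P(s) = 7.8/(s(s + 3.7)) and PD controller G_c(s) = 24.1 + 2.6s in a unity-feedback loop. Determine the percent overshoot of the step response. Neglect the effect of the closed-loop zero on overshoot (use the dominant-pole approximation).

Forward path: (24.1 + 2.6s)·7.8/(s(s+3.7)). The closed-loop characteristic equation is s² + (3.7 + 7.8·2.6)s + 7.8·24.1 = 0.
That is s² + 23.98s + 188 = 0, so ω_n = 13.71 rad/s and ζ = 23.98/(2·13.71) = 0.8745.
%OS = 100·exp(−πζ/√(1−ζ²)) = 0.347%.

0.347%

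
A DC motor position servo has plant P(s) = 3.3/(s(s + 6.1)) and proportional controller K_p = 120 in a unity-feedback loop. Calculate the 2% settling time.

T_s ≈ 1.31 s

Closed-loop characteristic equation: s² + 6.1s + 396 = 0, so ω_n = 19.9 rad/s and ζ = 6.1/(2·19.9) = 0.1533.
2% settling time T_s ≈ 4/(ζω_n) = 4/3.05 = 1.31 s.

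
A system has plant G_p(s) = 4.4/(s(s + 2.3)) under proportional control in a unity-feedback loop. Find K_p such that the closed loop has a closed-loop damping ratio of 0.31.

K_p = 3.13

Closed-loop characteristic equation: s² + 2.3s + K_p·4.4 = 0.
So ω_n = √(4.4K_p) and 2ζω_n = 2.3, giving ζ = 2.3/(2√(4.4K_p)).
Setting ζ = 0.31: √(4.4K_p) = 2.3/(2·0.31) = 3.71, so K_p = 13.76/4.4 = 3.13.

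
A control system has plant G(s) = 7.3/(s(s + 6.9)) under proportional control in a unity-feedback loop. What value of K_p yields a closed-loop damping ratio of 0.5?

Closed-loop characteristic equation: s² + 6.9s + K_p·7.3 = 0.
So ω_n = √(7.3K_p) and 2ζω_n = 6.9, giving ζ = 6.9/(2√(7.3K_p)).
Setting ζ = 0.5: √(7.3K_p) = 6.9/(2·0.5) = 6.9, so K_p = 47.61/7.3 = 6.52.

K_p = 6.52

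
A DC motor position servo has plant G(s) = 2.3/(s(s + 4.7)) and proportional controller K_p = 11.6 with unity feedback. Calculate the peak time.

T_p = 0.683 s

Closed-loop characteristic equation: s² + 4.7s + 26.68 = 0, so ω_n = 5.165 rad/s and ζ = 4.7/(2·5.165) = 0.455.
Damped frequency ω_d = ω_n√(1−ζ²) = 4.6 rad/s, so peak time T_p = π/ω_d = 0.683 s.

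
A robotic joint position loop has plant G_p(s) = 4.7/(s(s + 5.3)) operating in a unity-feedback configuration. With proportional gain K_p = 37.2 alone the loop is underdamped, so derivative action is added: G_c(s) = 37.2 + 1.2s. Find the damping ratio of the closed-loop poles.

ζ = 0.414

Forward path: (37.2 + 1.2s)·4.7/(s(s+5.3)). The closed-loop characteristic equation is s² + (5.3 + 4.7·1.2)s + 4.7·37.2 = 0.
That is s² + 10.94s + 174.8 = 0, so ω_n = 13.22 rad/s and ζ = 10.94/(2·13.22) = 0.4137.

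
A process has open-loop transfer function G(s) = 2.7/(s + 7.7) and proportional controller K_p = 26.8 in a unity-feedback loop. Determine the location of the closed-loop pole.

s = -80.06

Closed-loop transfer function: T(s) = K_p·G(s)/(1 + K_p·G(s)) = 72.36/(s + 7.7 + 72.36) = 72.36/(s + 80.06).
The closed-loop pole is at s = −80.06.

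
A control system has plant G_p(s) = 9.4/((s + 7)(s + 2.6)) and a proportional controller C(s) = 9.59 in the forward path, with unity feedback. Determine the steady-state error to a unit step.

0.168

The loop is type 0. Static position error constant K_pos = C(0)·G_p(0) = 9.59·0.5165 = 4.953.
Steady-state error to a unit step: e_ss = 1/(1+K_pos) = 1/5.953 = 0.168.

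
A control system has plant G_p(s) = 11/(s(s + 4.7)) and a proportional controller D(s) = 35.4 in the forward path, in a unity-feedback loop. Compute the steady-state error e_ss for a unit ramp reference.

The loop has one pole at the origin (type 1). Velocity error constant K_v = lim_{s→0} s·D(s)G_p(s) = 35.4·11/4.7 = 82.85.
Steady-state error to a unit ramp: e_ss = 1/K_v = 0.0121.

0.0121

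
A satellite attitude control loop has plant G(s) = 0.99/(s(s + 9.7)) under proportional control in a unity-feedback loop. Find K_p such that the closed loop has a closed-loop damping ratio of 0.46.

Closed-loop characteristic equation: s² + 9.7s + K_p·0.99 = 0.
So ω_n = √(0.99K_p) and 2ζω_n = 9.7, giving ζ = 9.7/(2√(0.99K_p)).
Setting ζ = 0.46: √(0.99K_p) = 9.7/(2·0.46) = 10.54, so K_p = 111.2/0.99 = 112.

K_p = 112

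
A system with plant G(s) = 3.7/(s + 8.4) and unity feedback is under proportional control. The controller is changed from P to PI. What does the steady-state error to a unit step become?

Adding integral action puts a pole at s = 0 in the forward path, raising the system type to 1; a type-1 loop has zero steady-state error to a step.

0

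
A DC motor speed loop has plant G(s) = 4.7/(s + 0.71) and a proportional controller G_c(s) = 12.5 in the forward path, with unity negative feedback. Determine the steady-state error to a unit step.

0.0119

The loop is type 0. Static position error constant K_pos = G_c(0)·G(0) = 12.5·6.62 = 82.75.
Steady-state error to a unit step: e_ss = 1/(1+K_pos) = 1/83.75 = 0.0119.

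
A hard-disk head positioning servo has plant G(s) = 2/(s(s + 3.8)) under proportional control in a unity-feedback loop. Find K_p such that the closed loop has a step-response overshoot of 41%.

K_p = 24.2

From %OS = 100·exp(−πζ/√(1−ζ²)) = 41%, ζ = −ln(0.41)/√(π²+ln²(0.41)) = 0.273.
Characteristic equation s² + 3.8s + 2K_p = 0 gives ζ = 3.8/(2√(2K_p)).
Setting ζ = 0.273: √(2K_p) = 3.8/(2·0.273) = 6.959, so K_p = 48.43/2 = 24.2.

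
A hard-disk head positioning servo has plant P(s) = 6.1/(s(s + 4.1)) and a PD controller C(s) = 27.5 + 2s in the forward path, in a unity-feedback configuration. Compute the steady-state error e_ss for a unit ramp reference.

0.0244

The loop has one pole at the origin (type 1). Velocity error constant K_v = lim_{s→0} s·C(s)P(s) = 27.5·6.1/4.1 = 40.91.
Steady-state error to a unit ramp: e_ss = 1/K_v = 0.0244.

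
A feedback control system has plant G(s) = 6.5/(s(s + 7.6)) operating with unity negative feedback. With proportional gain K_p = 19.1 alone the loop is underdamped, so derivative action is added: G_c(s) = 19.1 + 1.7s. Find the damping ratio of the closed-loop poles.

Forward path: (19.1 + 1.7s)·6.5/(s(s+7.6)). The closed-loop characteristic equation is s² + (7.6 + 6.5·1.7)s + 6.5·19.1 = 0.
That is s² + 18.65s + 124.2 = 0, so ω_n = 11.14 rad/s and ζ = 18.65/(2·11.14) = 0.8369.

ζ = 0.837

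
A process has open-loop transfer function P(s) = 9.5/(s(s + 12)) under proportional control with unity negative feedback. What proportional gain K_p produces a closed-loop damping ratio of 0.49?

Closed-loop characteristic equation: s² + 12s + K_p·9.5 = 0.
So ω_n = √(9.5K_p) and 2ζω_n = 12, giving ζ = 12/(2√(9.5K_p)).
Setting ζ = 0.49: √(9.5K_p) = 12/(2·0.49) = 12.24, so K_p = 149.9/9.5 = 15.8.

K_p = 15.8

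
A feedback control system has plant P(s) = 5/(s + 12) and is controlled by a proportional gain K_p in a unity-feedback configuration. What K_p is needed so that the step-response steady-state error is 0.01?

K_p = 238

The loop is type 0, so e_ss(step) = 1/(1 + K_pos) with K_pos = K_p·P(0).
P(0) = 0.4167. Require 1/(1 + K_p·0.4167) = 0.01, so 1 + 0.4167·K_p = 100.
K_p = (100 − 1)/0.4167 = 238.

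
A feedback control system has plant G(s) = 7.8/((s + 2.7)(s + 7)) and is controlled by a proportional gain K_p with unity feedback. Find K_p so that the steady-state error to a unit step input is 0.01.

K_p = 240

For a type-0 loop with proportional control, e_ss = 1/(1 + K_p·G(0)).
G(0) = 0.4127. Require 1/(1 + K_p·0.4127) = 0.01, so 1 + 0.4127·K_p = 100.
K_p = (100 − 1)/0.4127 = 240.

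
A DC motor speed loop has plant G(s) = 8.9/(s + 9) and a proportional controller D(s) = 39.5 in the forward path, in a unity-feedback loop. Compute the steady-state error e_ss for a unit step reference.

0.025

The loop is type 0. Static position error constant K_pos = D(0)·G(0) = 39.5·0.9889 = 39.06.
Steady-state error to a unit step: e_ss = 1/(1+K_pos) = 1/40.06 = 0.025.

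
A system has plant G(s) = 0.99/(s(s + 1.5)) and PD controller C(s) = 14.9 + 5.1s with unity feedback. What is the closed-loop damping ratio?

Forward path: (14.9 + 5.1s)·0.99/(s(s+1.5)). The closed-loop characteristic equation is s² + (1.5 + 0.99·5.1)s + 0.99·14.9 = 0.
That is s² + 6.549s + 14.75 = 0, so ω_n = 3.841 rad/s and ζ = 6.549/(2·3.841) = 0.8526.

ζ = 0.853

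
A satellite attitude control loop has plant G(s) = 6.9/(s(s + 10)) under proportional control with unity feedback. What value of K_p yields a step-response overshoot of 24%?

K_p = 21.2

From %OS = 100·exp(−πζ/√(1−ζ²)) = 24%, ζ = −ln(0.24)/√(π²+ln²(0.24)) = 0.4136.
Characteristic equation s² + 10s + 6.9K_p = 0 gives ζ = 10/(2√(6.9K_p)).
Setting ζ = 0.4136: √(6.9K_p) = 10/(2·0.4136) = 12.09, so K_p = 146.1/6.9 = 21.2.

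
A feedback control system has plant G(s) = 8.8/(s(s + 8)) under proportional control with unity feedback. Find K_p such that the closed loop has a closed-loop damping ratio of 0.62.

K_p = 4.73

Closed-loop characteristic equation: s² + 8s + K_p·8.8 = 0.
So ω_n = √(8.8K_p) and 2ζω_n = 8, giving ζ = 8/(2√(8.8K_p)).
Setting ζ = 0.62: √(8.8K_p) = 8/(2·0.62) = 6.452, so K_p = 41.62/8.8 = 4.73.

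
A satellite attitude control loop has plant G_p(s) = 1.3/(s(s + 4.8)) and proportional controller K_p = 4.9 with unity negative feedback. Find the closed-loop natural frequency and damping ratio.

1 + K_p·G_p(s) = 0 gives s² + 4.8s + 6.37 = 0.
So ω_n² = 6.37 ⇒ ω_n = 2.524 rad/s, and ζ = 4.8/(2ω_n) = 0.951.

ω_n = 2.52 rad/s, ζ = 0.951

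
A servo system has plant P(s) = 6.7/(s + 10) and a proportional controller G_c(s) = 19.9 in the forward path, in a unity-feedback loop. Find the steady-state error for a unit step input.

0.0698

The loop is type 0. Static position error constant K_pos = G_c(0)·P(0) = 19.9·0.67 = 13.33.
Steady-state error to a unit step: e_ss = 1/(1+K_pos) = 1/14.33 = 0.0698.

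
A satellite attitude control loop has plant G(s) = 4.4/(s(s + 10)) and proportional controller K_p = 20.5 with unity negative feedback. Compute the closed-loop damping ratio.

1 + K_p·G(s) = 0 gives s² + 10s + 90.2 = 0.
So ω_n² = 90.2 ⇒ ω_n = 9.497 rad/s, and ζ = 10/(2ω_n) = 0.526.

ζ = 0.526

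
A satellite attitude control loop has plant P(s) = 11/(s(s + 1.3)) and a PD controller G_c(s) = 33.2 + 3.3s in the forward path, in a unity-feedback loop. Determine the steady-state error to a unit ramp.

The loop has one pole at the origin (type 1). Velocity error constant K_v = lim_{s→0} s·G_c(s)P(s) = 33.2·11/1.3 = 280.9.
Steady-state error to a unit ramp: e_ss = 1/K_v = 0.00356.

0.00356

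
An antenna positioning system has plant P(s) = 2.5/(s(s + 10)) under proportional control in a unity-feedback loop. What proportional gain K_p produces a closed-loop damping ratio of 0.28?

Closed-loop characteristic equation: s² + 10s + K_p·2.5 = 0.
So ω_n = √(2.5K_p) and 2ζω_n = 10, giving ζ = 10/(2√(2.5K_p)).
Setting ζ = 0.28: √(2.5K_p) = 10/(2·0.28) = 17.86, so K_p = 318.9/2.5 = 128.

K_p = 128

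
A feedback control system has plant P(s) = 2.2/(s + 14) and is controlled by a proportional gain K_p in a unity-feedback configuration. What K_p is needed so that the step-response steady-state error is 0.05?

For a type-0 loop with proportional control, e_ss = 1/(1 + K_p·P(0)).
P(0) = 0.1571. Require 1/(1 + K_p·0.1571) = 0.05, so 1 + 0.1571·K_p = 20.
K_p = (20 − 1)/0.1571 = 121.

K_p = 121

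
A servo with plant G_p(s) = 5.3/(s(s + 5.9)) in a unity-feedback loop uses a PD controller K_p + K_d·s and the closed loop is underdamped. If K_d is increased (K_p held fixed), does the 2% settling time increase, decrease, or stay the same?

decrease

Characteristic equation s² + (5.9 + 5.3K_d)s + 5.3K_p = 0: raising K_d increases ζω_n = (5.9+5.3K_d)/2 while the loop stays underdamped, so T_s ≈ 4/(ζω_n) decreases.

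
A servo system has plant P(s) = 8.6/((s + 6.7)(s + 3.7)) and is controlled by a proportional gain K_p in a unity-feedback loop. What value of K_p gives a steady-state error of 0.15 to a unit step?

K_p = 16.3

The loop is type 0, so e_ss(step) = 1/(1 + K_pos) with K_pos = K_p·P(0).
P(0) = 0.3469. Require 1/(1 + K_p·0.3469) = 0.15, so 1 + 0.3469·K_p = 6.667.
K_p = (6.667 − 1)/0.3469 = 16.3.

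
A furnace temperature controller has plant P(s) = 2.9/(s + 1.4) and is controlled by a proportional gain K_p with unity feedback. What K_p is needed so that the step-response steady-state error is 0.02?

K_p = 23.7

For a type-0 loop with proportional control, e_ss = 1/(1 + K_p·P(0)).
P(0) = 2.071. Require 1/(1 + K_p·2.071) = 0.02, so 1 + 2.071·K_p = 50.
K_p = (50 − 1)/2.071 = 23.7.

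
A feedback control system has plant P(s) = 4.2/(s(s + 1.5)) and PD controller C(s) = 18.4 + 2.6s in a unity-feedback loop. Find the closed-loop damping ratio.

Forward path: (18.4 + 2.6s)·4.2/(s(s+1.5)). The closed-loop characteristic equation is s² + (1.5 + 4.2·2.6)s + 4.2·18.4 = 0.
That is s² + 12.42s + 77.28 = 0, so ω_n = 8.791 rad/s and ζ = 12.42/(2·8.791) = 0.7064.

ζ = 0.706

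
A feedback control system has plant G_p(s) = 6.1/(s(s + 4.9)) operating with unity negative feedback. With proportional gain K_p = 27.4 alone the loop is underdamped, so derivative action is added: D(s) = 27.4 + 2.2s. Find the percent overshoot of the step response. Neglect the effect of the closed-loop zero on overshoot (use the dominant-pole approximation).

Forward path: (27.4 + 2.2s)·6.1/(s(s+4.9)). The closed-loop characteristic equation is s² + (4.9 + 6.1·2.2)s + 6.1·27.4 = 0.
That is s² + 18.32s + 167.1 = 0, so ω_n = 12.93 rad/s and ζ = 18.32/(2·12.93) = 0.7085.
%OS = 100·exp(−πζ/√(1−ζ²)) = 4.27%.

4.27%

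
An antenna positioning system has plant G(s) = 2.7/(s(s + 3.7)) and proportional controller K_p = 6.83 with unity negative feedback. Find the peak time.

Closed-loop characteristic equation: s² + 3.7s + 18.44 = 0, so ω_n = 4.294 rad/s and ζ = 3.7/(2·4.294) = 0.4308.
Damped frequency ω_d = ω_n√(1−ζ²) = 3.875 rad/s, so peak time T_p = π/ω_d = 0.811 s.

T_p = 0.811 s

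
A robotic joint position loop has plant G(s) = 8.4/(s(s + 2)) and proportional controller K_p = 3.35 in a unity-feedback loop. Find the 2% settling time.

T_s ≈ 4 s

Closed-loop characteristic equation: s² + 2s + 28.14 = 0, so ω_n = 5.305 rad/s and ζ = 2/(2·5.305) = 0.1885.
2% settling time T_s ≈ 4/(ζω_n) = 4/1 = 4 s.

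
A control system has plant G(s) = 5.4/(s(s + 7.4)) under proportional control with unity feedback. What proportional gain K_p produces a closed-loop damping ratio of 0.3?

K_p = 28.2

Closed-loop characteristic equation: s² + 7.4s + K_p·5.4 = 0.
So ω_n = √(5.4K_p) and 2ζω_n = 7.4, giving ζ = 7.4/(2√(5.4K_p)).
Setting ζ = 0.3: √(5.4K_p) = 7.4/(2·0.3) = 12.33, so K_p = 152.1/5.4 = 28.2.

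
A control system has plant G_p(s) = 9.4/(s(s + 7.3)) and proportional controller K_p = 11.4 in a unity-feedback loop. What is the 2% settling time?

T_s ≈ 1.1 s

From 1 + K_pG_p(s) = 0: s² + 7.3s + 107.2 = 0 ⇒ ω_n = 10.35, ζ = 0.3526.
2% settling time T_s ≈ 4/(ζω_n) = 4/3.65 = 1.1 s.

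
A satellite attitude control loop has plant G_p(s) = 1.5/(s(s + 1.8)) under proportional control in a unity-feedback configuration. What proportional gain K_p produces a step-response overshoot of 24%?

K_p = 3.16

From %OS = 100·exp(−πζ/√(1−ζ²)) = 24%, ζ = −ln(0.24)/√(π²+ln²(0.24)) = 0.4136.
Characteristic equation s² + 1.8s + 1.5K_p = 0 gives ζ = 1.8/(2√(1.5K_p)).
Setting ζ = 0.4136: √(1.5K_p) = 1.8/(2·0.4136) = 2.176, so K_p = 4.735/1.5 = 3.16.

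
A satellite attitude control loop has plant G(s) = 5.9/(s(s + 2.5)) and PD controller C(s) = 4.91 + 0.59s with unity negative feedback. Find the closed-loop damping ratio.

Forward path: (4.91 + 0.59s)·5.9/(s(s+2.5)). The closed-loop characteristic equation is s² + (2.5 + 5.9·0.59)s + 5.9·4.91 = 0.
That is s² + 5.981s + 28.97 = 0, so ω_n = 5.382 rad/s and ζ = 5.981/(2·5.382) = 0.5556.

ζ = 0.556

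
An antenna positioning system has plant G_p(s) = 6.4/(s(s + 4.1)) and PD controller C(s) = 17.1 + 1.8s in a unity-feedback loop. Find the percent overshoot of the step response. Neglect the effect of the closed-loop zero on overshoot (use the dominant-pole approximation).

Forward path: (17.1 + 1.8s)·6.4/(s(s+4.1)). The closed-loop characteristic equation is s² + (4.1 + 6.4·1.8)s + 6.4·17.1 = 0.
That is s² + 15.62s + 109.4 = 0, so ω_n = 10.46 rad/s and ζ = 15.62/(2·10.46) = 0.7466.
%OS = 100·exp(−πζ/√(1−ζ²)) = 2.94%.

2.94%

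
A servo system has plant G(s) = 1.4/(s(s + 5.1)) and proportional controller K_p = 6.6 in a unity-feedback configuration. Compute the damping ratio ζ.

The closed-loop denominator is s(s+5.1) + 6.6·1.4 = s² + 5.1s + 9.24.
So ω_n² = 9.24 ⇒ ω_n = 3.04 rad/s, and ζ = 5.1/(2ω_n) = 0.839.

ζ = 0.839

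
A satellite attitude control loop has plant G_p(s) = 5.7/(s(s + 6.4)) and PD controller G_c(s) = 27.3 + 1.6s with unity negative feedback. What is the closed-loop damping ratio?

Forward path: (27.3 + 1.6s)·5.7/(s(s+6.4)). The closed-loop characteristic equation is s² + (6.4 + 5.7·1.6)s + 5.7·27.3 = 0.
That is s² + 15.52s + 155.6 = 0, so ω_n = 12.47 rad/s and ζ = 15.52/(2·12.47) = 0.6221.

ζ = 0.622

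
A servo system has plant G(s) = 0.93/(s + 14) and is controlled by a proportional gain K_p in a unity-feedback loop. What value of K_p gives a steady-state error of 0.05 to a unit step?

Steady-state error for a unit step on this type-0 loop is 1/(1 + K_p·G(0)).
G(0) = 0.06643. Require 1/(1 + K_p·0.06643) = 0.05, so 1 + 0.06643·K_p = 20.
K_p = (20 − 1)/0.06643 = 286.

K_p = 286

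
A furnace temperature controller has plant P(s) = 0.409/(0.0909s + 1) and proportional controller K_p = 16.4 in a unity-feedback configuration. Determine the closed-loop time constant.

Closed loop: T(s) = K_p·P/(1+K_p·P) = 6.708/(0.0909s + 1 + 6.708), with pole at s = −(1 + 6.708)/0.0909 = −84.79.
Closed-loop time constant τ = 1/84.79 = 0.0118 s.

τ = 0.0118 s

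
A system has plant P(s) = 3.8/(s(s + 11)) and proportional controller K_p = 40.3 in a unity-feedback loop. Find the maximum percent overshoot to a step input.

21%

The closed-loop denominator s² + 11s + 153.1 gives ω_n = √153.1 = 12.37 and ζ = 11/(2ω_n) = 0.4444.
%OS = 100·exp(−πζ/√(1−ζ²)) = 100·exp(−π·0.4444/√0.8025) = 21%.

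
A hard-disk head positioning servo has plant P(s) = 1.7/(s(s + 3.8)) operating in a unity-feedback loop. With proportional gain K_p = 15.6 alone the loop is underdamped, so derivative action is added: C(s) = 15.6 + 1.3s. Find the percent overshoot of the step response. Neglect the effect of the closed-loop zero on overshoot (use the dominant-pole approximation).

Forward path: (15.6 + 1.3s)·1.7/(s(s+3.8)). The closed-loop characteristic equation is s² + (3.8 + 1.7·1.3)s + 1.7·15.6 = 0.
That is s² + 6.01s + 26.52 = 0, so ω_n = 5.15 rad/s and ζ = 6.01/(2·5.15) = 0.5835.
%OS = 100·exp(−πζ/√(1−ζ²)) = 10.5%.

10.5%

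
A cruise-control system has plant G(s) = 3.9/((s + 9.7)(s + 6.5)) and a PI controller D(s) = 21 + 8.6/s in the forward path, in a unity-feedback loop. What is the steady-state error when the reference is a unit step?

0

The open loop D(s)G(s) has a pole at the origin (type 1), so the static position error constant is infinite and e_ss = 1/(1+∞) = 0.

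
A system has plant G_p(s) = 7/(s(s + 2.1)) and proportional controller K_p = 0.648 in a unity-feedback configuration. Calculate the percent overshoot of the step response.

16.9%

From 1 + K_pG_p(s) = 0: s² + 2.1s + 4.536 = 0 ⇒ ω_n = 2.13, ζ = 0.493.
%OS = 100·exp(−πζ/√(1−ζ²)) = 100·exp(−π·0.493/√0.7569) = 16.9%.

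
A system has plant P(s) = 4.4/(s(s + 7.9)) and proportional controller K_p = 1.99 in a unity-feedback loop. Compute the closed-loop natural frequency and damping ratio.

ω_n = 2.96 rad/s, ζ = 1.33

With unity feedback the closed-loop characteristic equation is s² + 7.9s + 1.99·4.4 = s² + 7.9s + 8.756 = 0.
Matching s² + 2ζω_n s + ω_n²: ω_n = √8.756 = 2.959 rad/s and 2ζω_n = 7.9, so ζ = 7.9/(2·2.959) = 1.33.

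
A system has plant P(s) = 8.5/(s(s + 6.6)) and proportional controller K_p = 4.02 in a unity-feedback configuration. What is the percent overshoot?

11.7%

The closed-loop denominator s² + 6.6s + 34.17 gives ω_n = √34.17 = 5.846 and ζ = 6.6/(2ω_n) = 0.5645.
%OS = 100·exp(−πζ/√(1−ζ²)) = 100·exp(−π·0.5645/√0.6813) = 11.7%.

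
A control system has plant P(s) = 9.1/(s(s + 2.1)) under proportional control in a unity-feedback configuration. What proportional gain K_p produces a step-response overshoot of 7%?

From %OS = 100·exp(−πζ/√(1−ζ²)) = 7%, ζ = −ln(0.07)/√(π²+ln²(0.07)) = 0.6461.
Characteristic equation s² + 2.1s + 9.1K_p = 0 gives ζ = 2.1/(2√(9.1K_p)).
Setting ζ = 0.6461: √(9.1K_p) = 2.1/(2·0.6461) = 1.625, so K_p = 2.641/9.1 = 0.29.

K_p = 0.29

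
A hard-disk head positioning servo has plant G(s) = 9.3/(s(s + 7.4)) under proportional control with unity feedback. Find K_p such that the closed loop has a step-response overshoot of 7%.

From %OS = 100·exp(−πζ/√(1−ζ²)) = 7%, ζ = −ln(0.07)/√(π²+ln²(0.07)) = 0.6461.
Characteristic equation s² + 7.4s + 9.3K_p = 0 gives ζ = 7.4/(2√(9.3K_p)).
Setting ζ = 0.6461: √(9.3K_p) = 7.4/(2·0.6461) = 5.727, so K_p = 32.8/9.3 = 3.53.

K_p = 3.53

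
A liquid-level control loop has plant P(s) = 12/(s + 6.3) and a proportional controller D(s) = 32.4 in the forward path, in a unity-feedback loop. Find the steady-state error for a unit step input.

The loop is type 0. Static position error constant K_pos = D(0)·P(0) = 32.4·1.905 = 61.71.
Steady-state error to a unit step: e_ss = 1/(1+K_pos) = 1/62.71 = 0.0159.

0.0159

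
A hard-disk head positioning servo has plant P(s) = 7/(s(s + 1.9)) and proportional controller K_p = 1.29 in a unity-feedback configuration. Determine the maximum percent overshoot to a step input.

Closed-loop characteristic equation: s² + 1.9s + 9.03 = 0, so ω_n = 3.005 rad/s and ζ = 1.9/(2·3.005) = 0.3161.
%OS = 100·exp(−πζ/√(1−ζ²)) = 100·exp(−π·0.3161/√0.9001) = 35.1%.

35.1%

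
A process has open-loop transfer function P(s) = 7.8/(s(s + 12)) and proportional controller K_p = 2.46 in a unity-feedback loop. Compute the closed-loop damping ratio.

ζ = 1.37

1 + K_p·P(s) = 0 gives s² + 12s + 19.19 = 0.
Matching s² + 2ζω_n s + ω_n²: ω_n = √19.19 = 4.38 rad/s and 2ζω_n = 12, so ζ = 12/(2·4.38) = 1.37.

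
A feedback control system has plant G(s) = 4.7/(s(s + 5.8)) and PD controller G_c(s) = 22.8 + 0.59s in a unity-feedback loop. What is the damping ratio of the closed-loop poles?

Forward path: (22.8 + 0.59s)·4.7/(s(s+5.8)). The closed-loop characteristic equation is s² + (5.8 + 4.7·0.59)s + 4.7·22.8 = 0.
That is s² + 8.573s + 107.2 = 0, so ω_n = 10.35 rad/s and ζ = 8.573/(2·10.35) = 0.4141.

ζ = 0.414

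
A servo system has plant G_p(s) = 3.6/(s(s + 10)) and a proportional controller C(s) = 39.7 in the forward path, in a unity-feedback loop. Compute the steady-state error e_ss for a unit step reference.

0

The open loop C(s)G_p(s) has a pole at the origin (type 1), so the static position error constant is infinite and e_ss = 1/(1+∞) = 0.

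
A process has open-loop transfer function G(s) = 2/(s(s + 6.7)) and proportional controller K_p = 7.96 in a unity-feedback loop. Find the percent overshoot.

0.778%

From 1 + K_pG(s) = 0: s² + 6.7s + 15.92 = 0 ⇒ ω_n = 3.99, ζ = 0.8396.
%OS = 100·exp(−πζ/√(1−ζ²)) = 100·exp(−π·0.8396/√0.2951) = 0.778%.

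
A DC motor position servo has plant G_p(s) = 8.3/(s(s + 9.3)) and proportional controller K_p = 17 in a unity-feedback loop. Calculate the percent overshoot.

26.3%

From 1 + K_pG_p(s) = 0: s² + 9.3s + 141.1 = 0 ⇒ ω_n = 11.88, ζ = 0.3915.
%OS = 100·exp(−πζ/√(1−ζ²)) = 100·exp(−π·0.3915/√0.8468) = 26.3%.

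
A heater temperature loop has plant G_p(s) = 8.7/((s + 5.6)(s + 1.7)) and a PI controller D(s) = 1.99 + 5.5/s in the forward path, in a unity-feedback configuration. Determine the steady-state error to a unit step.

The open loop D(s)G_p(s) has a pole at the origin (type 1), so the static position error constant is infinite and e_ss = 1/(1+∞) = 0.

0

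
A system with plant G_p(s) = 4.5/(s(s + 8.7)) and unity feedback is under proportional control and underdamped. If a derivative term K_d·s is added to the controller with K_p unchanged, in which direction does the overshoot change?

decrease

With PD the characteristic equation becomes s² + (a + K·K_d)s + K·K_p = 0; the damping term grows, ζ rises, overshoot falls.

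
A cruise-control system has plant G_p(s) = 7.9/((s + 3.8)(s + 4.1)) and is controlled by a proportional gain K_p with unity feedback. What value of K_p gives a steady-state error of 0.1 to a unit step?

For a type-0 loop with proportional control, e_ss = 1/(1 + K_p·G_p(0)).
G_p(0) = 0.5071. Require 1/(1 + K_p·0.5071) = 0.1, so 1 + 0.5071·K_p = 10.
K_p = (10 − 1)/0.5071 = 17.7.

K_p = 17.7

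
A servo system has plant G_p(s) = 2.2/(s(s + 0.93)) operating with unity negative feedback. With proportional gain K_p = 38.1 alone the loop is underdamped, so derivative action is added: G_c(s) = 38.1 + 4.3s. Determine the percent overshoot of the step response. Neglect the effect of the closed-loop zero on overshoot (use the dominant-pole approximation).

11.5%

Forward path: (38.1 + 4.3s)·2.2/(s(s+0.93)). The closed-loop characteristic equation is s² + (0.93 + 2.2·4.3)s + 2.2·38.1 = 0.
That is s² + 10.39s + 83.82 = 0, so ω_n = 9.155 rad/s and ζ = 10.39/(2·9.155) = 0.5674.
%OS = 100·exp(−πζ/√(1−ζ²)) = 11.5%.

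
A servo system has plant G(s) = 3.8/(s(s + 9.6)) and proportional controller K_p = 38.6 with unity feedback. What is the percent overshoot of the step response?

From 1 + K_pG(s) = 0: s² + 9.6s + 146.7 = 0 ⇒ ω_n = 12.11, ζ = 0.3963.
%OS = 100·exp(−πζ/√(1−ζ²)) = 100·exp(−π·0.3963/√0.8429) = 25.8%.

25.8%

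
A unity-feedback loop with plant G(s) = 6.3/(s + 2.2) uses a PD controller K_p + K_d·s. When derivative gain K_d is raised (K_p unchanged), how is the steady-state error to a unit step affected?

unchanged

At s = 0 the derivative term contributes nothing: C(0) = K_p regardless of K_d, so K_pos = K_p·G(0) and e_ss are unchanged.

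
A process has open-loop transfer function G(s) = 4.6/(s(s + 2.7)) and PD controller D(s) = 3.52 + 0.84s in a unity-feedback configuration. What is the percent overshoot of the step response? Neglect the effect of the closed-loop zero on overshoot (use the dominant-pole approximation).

1.19%

Forward path: (3.52 + 0.84s)·4.6/(s(s+2.7)). The closed-loop characteristic equation is s² + (2.7 + 4.6·0.84)s + 4.6·3.52 = 0.
That is s² + 6.564s + 16.19 = 0, so ω_n = 4.024 rad/s and ζ = 6.564/(2·4.024) = 0.8156.
%OS = 100·exp(−πζ/√(1−ζ²)) = 1.19%.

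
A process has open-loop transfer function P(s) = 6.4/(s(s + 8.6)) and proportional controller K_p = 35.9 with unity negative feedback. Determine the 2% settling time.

From 1 + K_pP(s) = 0: s² + 8.6s + 229.8 = 0 ⇒ ω_n = 15.16, ζ = 0.2837.
2% settling time T_s ≈ 4/(ζω_n) = 4/4.3 = 0.93 s.

T_s ≈ 0.93 s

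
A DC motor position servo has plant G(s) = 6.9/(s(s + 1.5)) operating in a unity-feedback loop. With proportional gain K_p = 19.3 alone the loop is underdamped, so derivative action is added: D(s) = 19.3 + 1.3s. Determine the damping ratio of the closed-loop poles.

ζ = 0.454

Forward path: (19.3 + 1.3s)·6.9/(s(s+1.5)). The closed-loop characteristic equation is s² + (1.5 + 6.9·1.3)s + 6.9·19.3 = 0.
That is s² + 10.47s + 133.2 = 0, so ω_n = 11.54 rad/s and ζ = 10.47/(2·11.54) = 0.4536.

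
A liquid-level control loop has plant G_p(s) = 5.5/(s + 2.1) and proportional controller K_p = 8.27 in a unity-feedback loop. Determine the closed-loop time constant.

Closed-loop transfer function: T(s) = K_p·G_p(s)/(1 + K_p·G_p(s)) = 45.48/(s + 2.1 + 45.48) = 45.48/(s + 47.59).
Time constant τ = 1/47.59 = 0.021 s.

τ = 0.021 s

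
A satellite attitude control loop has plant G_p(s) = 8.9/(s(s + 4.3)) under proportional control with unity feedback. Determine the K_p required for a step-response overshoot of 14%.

From %OS = 100·exp(−πζ/√(1−ζ²)) = 14%, ζ = −ln(0.14)/√(π²+ln²(0.14)) = 0.5305.
Characteristic equation s² + 4.3s + 8.9K_p = 0 gives ζ = 4.3/(2√(8.9K_p)).
Setting ζ = 0.5305: √(8.9K_p) = 4.3/(2·0.5305) = 4.053, so K_p = 16.42/8.9 = 1.85.

K_p = 1.85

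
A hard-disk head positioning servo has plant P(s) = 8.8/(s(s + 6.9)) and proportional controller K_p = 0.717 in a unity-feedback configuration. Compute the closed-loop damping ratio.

The closed-loop denominator is s(s+6.9) + 0.717·8.8 = s² + 6.9s + 6.31.
Matching s² + 2ζω_n s + ω_n²: ω_n = √6.31 = 2.512 rad/s and 2ζω_n = 6.9, so ζ = 6.9/(2·2.512) = 1.37.

ζ = 1.37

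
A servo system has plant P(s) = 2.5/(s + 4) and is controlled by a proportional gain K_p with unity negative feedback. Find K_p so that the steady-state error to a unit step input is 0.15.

K_p = 9.07

Steady-state error for a unit step on this type-0 loop is 1/(1 + K_p·P(0)).
P(0) = 0.625. Require 1/(1 + K_p·0.625) = 0.15, so 1 + 0.625·K_p = 6.667.
K_p = (6.667 − 1)/0.625 = 9.07.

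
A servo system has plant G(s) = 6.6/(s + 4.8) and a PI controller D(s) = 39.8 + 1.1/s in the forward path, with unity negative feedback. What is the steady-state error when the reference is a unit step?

0

The open loop D(s)G(s) has a pole at the origin (type 1), so the static position error constant is infinite and e_ss = 1/(1+∞) = 0.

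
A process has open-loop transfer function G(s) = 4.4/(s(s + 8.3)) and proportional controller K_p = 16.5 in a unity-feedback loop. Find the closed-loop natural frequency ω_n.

ω_n = 8.52 rad/s

1 + K_p·G(s) = 0 gives s² + 8.3s + 72.6 = 0.
So ω_n² = 72.6 ⇒ ω_n = 8.521 rad/s, and ζ = 8.3/(2ω_n) = 0.487.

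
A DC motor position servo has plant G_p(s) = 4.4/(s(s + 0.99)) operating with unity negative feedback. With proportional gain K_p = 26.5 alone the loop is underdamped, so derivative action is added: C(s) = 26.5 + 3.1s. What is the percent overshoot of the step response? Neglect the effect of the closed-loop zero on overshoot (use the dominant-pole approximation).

Forward path: (26.5 + 3.1s)·4.4/(s(s+0.99)). The closed-loop characteristic equation is s² + (0.99 + 4.4·3.1)s + 4.4·26.5 = 0.
That is s² + 14.63s + 116.6 = 0, so ω_n = 10.8 rad/s and ζ = 14.63/(2·10.8) = 0.6774.
%OS = 100·exp(−πζ/√(1−ζ²)) = 5.54%.

5.54%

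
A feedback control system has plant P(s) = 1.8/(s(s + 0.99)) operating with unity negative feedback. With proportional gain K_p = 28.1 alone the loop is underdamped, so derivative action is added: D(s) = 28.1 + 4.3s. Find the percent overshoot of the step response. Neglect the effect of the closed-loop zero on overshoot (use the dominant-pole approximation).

8.7%

Forward path: (28.1 + 4.3s)·1.8/(s(s+0.99)). The closed-loop characteristic equation is s² + (0.99 + 1.8·4.3)s + 1.8·28.1 = 0.
That is s² + 8.73s + 50.58 = 0, so ω_n = 7.112 rad/s and ζ = 8.73/(2·7.112) = 0.6138.
%OS = 100·exp(−πζ/√(1−ζ²)) = 8.7%.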